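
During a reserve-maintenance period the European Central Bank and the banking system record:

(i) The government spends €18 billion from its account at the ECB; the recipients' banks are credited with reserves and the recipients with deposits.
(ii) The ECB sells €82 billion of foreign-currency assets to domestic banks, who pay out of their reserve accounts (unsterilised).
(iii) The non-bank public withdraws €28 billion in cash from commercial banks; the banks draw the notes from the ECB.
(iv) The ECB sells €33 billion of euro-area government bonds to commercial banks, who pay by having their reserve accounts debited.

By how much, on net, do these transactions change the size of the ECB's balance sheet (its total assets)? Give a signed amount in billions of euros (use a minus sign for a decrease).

ECB balance sheet:
  Assets:      Securities −€33B, Foreign assets −€82B
  Liabilities: Bank reserves −€125B, Currency in circulation +€28B, Government deposits −€18B
Change in total ECB assets = -€115 billion.

-€115 billion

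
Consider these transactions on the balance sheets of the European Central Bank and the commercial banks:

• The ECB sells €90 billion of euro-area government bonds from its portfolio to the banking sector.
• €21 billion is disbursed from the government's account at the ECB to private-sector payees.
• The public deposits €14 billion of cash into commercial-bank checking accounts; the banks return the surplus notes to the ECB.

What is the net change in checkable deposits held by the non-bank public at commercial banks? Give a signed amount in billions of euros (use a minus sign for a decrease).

+€35 billion

ECB balance sheet:
  Assets:      Securities −€90B
  Liabilities: Bank reserves −€55B, Currency in circulation −€14B, Government deposits −€21B
Commercial banking system:
  Assets:      Reserves at CB −€55B, Securities +€90B
  Liabilities: Checkable deposits +€35B
So the change in checkable deposits held by the non-bank public at commercial banks is +€35 billion.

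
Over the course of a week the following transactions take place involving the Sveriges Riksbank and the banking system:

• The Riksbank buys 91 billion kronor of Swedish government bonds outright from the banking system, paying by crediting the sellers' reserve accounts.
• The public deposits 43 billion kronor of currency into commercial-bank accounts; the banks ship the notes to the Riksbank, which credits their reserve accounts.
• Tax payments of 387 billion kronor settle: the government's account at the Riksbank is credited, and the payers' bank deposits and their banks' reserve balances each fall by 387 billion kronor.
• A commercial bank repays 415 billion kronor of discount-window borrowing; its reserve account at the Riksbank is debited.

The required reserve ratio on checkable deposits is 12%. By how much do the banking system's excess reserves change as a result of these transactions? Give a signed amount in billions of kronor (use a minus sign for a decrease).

OMO purchase (from banks) 91 billion kronor: reserves +91B, deposits 0.
Currency deposit 43 billion kronor: reserves +43B, deposits +43B.
Government account inflow 387 billion kronor: reserves −387B, deposits −387B.
Discount-window repayment 415 billion kronor: reserves −415B, deposits 0.
Totals: Δreserves = −668B, Δdeposits = −344B.
Δrequired reserves = 12% × −344B = −41.28B.
Δexcess reserves = Δreserves − Δrequired = −668B − (−41.28B) = -626.72 billion.

-626.72 billion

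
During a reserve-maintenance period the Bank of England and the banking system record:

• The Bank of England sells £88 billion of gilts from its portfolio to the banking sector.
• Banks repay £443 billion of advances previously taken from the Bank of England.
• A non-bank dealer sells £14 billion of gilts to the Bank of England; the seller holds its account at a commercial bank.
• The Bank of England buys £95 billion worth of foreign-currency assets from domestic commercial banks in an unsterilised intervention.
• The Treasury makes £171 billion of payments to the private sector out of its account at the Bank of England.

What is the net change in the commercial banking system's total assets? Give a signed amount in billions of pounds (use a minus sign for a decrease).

OMO sale (to banks) £88 billion: just an asset swap on bank balance sheets → 0.
Discount-window repayment £443 billion: bank balance sheets shrink → −£443B.
Asset purchase (from non-banks) £14 billion: bank balance sheets expand → +£14B.
FX purchase £95 billion: just an asset swap on bank balance sheets → 0.
Government spending £171 billion: bank balance sheets expand → +£171B.
Net: 0 − 443 + 14 + 0 + 171 = -£258 billion.

-£258 billion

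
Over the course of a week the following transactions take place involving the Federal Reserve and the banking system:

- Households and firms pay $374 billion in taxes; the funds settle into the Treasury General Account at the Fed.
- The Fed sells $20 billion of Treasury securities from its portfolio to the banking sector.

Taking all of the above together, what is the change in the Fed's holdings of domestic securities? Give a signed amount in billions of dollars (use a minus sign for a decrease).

-$20 billion

Government account inflow $374 billion: the Fed's securities portfolio is untouched → 0.
OMO sale (to banks) $20 billion: securities removed from the Fed's portfolio → −$20B.
Net: 0 − 20 = -$20 billion.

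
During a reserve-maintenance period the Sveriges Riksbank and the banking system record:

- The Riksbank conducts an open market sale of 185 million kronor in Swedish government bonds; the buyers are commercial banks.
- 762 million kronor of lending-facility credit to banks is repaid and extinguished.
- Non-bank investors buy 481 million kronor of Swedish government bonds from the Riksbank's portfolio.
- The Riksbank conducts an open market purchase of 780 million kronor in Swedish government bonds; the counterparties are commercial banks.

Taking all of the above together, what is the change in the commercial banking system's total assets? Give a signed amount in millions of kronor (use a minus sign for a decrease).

-1243 million

OMO sale (to banks) 185 million kronor: just an asset swap on bank balance sheets → 0.
Discount-window repayment 762 million kronor: bank balance sheets shrink → −762M.
Asset sale (to non-banks) 481 million kronor: bank balance sheets shrink → −481M.
OMO purchase (from banks) 780 million kronor: just an asset swap on bank balance sheets → 0.
Net: 0 − 762 − 481 + 0 = -1243 million.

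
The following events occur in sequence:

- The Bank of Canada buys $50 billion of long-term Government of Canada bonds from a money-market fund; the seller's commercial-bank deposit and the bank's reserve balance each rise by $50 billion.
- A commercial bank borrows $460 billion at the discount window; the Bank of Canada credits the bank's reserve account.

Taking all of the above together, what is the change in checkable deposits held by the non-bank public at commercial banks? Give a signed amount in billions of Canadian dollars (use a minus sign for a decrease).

+$50 billion

Asset purchase (from non-banks) $50 billion: non-bank counterparties' bank balances rise → +$50B.
Discount-window loan $460 billion: the counterparty is a bank, so public deposits are unchanged → 0.
Net: 50 + 0 = +$50 billion.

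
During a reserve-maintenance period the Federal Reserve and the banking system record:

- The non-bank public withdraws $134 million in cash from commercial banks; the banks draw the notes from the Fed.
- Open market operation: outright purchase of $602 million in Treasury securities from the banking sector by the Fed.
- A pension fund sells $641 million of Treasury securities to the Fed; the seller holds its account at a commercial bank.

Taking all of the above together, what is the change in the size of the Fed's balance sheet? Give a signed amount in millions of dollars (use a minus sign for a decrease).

Fed balance sheet:
  Assets:      Securities +$1243M
  Liabilities: Bank reserves +$1109M, Currency in circulation +$134M
Change in total Fed assets = +$1243 million.

+$1243 million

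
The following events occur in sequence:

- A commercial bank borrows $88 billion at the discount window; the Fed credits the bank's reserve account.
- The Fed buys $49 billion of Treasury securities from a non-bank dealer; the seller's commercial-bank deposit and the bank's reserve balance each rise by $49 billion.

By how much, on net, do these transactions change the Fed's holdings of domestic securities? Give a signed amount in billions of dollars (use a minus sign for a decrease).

Discount-window loan $88 billion: the Fed's securities portfolio is untouched → 0.
Asset purchase (from non-banks) $49 billion: securities added to the Fed's portfolio → +$49B.
Net: 0 + 49 = +$49 billion.

+$49 billion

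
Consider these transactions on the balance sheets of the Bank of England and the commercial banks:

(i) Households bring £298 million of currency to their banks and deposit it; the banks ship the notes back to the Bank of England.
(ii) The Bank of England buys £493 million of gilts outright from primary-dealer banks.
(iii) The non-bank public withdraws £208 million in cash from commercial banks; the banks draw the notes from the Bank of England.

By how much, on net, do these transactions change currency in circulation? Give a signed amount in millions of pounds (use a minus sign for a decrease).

Currency deposit £298 million: notes return to the central bank → −£298M.
OMO purchase (from banks) £493 million: no currency enters or leaves circulation → 0.
Currency withdrawal £208 million: notes leave the central bank → +£208M.
Net: −298 + 0 + 208 = -£90 million.

-£90 million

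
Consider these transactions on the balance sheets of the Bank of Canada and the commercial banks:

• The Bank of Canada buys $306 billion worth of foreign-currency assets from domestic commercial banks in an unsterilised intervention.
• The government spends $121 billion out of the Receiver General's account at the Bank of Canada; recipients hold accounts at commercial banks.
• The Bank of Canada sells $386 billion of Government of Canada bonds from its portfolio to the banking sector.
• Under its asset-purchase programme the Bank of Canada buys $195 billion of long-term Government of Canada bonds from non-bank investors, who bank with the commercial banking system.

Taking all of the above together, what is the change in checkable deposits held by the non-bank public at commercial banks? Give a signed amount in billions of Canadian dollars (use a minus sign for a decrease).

FX purchase $306 billion: the counterparty is a bank, so public deposits are unchanged → 0.
Government spending $121 billion: non-bank counterparties' bank balances rise → +$121B.
OMO sale (to banks) $386 billion: the counterparty is a bank, so public deposits are unchanged → 0.
Asset purchase (from non-banks) $195 billion: non-bank counterparties' bank balances rise → +$195B.
Net: 0 + 121 + 0 + 195 = +$316 billion.

+$316 billion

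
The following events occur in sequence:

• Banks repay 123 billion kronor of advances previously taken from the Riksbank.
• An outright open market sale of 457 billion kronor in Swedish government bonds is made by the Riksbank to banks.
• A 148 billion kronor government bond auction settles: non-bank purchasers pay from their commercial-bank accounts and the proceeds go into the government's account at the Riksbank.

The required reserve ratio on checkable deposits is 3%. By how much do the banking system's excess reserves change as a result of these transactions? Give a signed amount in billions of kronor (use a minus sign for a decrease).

-723.56 billion

Discount-window repayment 123 billion kronor: reserves −123B, deposits 0.
OMO sale (to banks) 457 billion kronor: reserves −457B, deposits 0.
Government account inflow 148 billion kronor: reserves −148B, deposits −148B.
Totals: Δreserves = −728B, Δdeposits = −148B.
Δrequired reserves = 3% × −148B = −4.44B.
Δexcess reserves = Δreserves − Δrequired = −728B − (−4.44B) = -723.56 billion.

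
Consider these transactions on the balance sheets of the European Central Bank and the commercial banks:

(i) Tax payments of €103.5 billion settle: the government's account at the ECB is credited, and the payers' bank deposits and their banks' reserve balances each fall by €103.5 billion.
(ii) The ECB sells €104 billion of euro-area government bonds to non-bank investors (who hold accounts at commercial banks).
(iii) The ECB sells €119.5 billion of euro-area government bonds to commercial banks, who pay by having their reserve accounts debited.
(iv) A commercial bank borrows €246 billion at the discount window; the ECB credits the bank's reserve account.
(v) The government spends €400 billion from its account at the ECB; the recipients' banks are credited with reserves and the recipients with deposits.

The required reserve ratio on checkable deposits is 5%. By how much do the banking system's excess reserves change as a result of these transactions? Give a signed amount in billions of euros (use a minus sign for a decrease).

+€309.375 billion

Government account inflow €103.5 billion: reserves −€103.5B, deposits −€103.5B.
Asset sale (to non-banks) €104 billion: reserves −€104B, deposits −€104B.
OMO sale (to banks) €119.5 billion: reserves −€119.5B, deposits 0.
Discount-window loan €246 billion: reserves +€246B, deposits 0.
Government spending €400 billion: reserves +€400B, deposits +€400B.
Totals: Δreserves = +€319B, Δdeposits = +€192.5B.
Δrequired reserves = 5% × +€192.5B = +€9.625B.
Δexcess reserves = Δreserves − Δrequired = +€319B − (+€9.625B) = +€309.375 billion.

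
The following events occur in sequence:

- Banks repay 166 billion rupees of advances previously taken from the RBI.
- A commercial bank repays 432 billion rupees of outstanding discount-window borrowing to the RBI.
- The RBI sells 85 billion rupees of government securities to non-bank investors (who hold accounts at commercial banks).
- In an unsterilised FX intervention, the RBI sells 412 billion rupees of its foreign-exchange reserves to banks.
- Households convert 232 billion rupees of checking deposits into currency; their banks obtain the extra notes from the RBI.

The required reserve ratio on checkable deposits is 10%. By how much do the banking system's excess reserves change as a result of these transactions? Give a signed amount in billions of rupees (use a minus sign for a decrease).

Discount-window repayment 166 billion rupees: reserves −166B, deposits 0.
Discount-window repayment 432 billion rupees: reserves −432B, deposits 0.
Asset sale (to non-banks) 85 billion rupees: reserves −85B, deposits −85B.
FX sale 412 billion rupees: reserves −412B, deposits 0.
Currency withdrawal 232 billion rupees: reserves −232B, deposits −232B.
Totals: Δreserves = −1327B, Δdeposits = −317B.
Δrequired reserves = 10% × −317B = −31.7B.
Δexcess reserves = Δreserves − Δrequired = −1327B − (−31.7B) = -1295.3 billion.

-1295.3 billion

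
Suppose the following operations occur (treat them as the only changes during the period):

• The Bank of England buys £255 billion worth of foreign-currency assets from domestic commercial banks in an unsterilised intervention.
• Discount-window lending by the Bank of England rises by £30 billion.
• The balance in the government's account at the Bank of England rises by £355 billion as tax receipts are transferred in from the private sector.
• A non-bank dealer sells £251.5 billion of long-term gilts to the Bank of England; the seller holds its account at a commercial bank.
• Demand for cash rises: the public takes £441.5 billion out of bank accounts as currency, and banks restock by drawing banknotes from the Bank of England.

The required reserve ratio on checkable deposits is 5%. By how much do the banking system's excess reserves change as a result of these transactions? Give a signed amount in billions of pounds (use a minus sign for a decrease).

-£232.75 billion

FX purchase £255 billion: reserves +£255B, deposits 0.
Discount-window loan £30 billion: reserves +£30B, deposits 0.
Government account inflow £355 billion: reserves −£355B, deposits −£355B.
Asset purchase (from non-banks) £251.5 billion: reserves +£251.5B, deposits +£251.5B.
Currency withdrawal £441.5 billion: reserves −£441.5B, deposits −£441.5B.
Totals: Δreserves = −£260B, Δdeposits = −£545B.
Δrequired reserves = 5% × −£545B = −£27.25B.
Δexcess reserves = Δreserves − Δrequired = −£260B − (−£27.25B) = -£232.75 billion.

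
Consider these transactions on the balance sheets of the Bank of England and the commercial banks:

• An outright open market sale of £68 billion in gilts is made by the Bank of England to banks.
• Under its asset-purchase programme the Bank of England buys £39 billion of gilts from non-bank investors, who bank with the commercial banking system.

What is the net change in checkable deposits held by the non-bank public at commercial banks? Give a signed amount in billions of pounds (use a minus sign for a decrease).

+£39 billion

Bank of England balance sheet:
  Assets:      Securities −£29B
  Liabilities: Bank reserves −£29B
Commercial banking system:
  Assets:      Reserves at CB −£29B, Securities +£68B
  Liabilities: Checkable deposits +£39B
So the change in checkable deposits held by the non-bank public at commercial banks is +£39 billion.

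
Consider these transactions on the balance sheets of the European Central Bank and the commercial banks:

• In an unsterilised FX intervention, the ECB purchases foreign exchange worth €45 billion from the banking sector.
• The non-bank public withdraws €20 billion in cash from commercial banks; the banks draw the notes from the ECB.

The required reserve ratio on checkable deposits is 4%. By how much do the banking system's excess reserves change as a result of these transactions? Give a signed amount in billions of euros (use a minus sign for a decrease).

FX purchase €45 billion: reserves +€45B, deposits 0.
Currency withdrawal €20 billion: reserves −€20B, deposits −€20B.
Totals: Δreserves = +€25B, Δdeposits = −€20B.
Δrequired reserves = 4% × −€20B = −€0.8B.
Δexcess reserves = Δreserves − Δrequired = +€25B − (−€0.8B) = +€25.8 billion.

+€25.8 billion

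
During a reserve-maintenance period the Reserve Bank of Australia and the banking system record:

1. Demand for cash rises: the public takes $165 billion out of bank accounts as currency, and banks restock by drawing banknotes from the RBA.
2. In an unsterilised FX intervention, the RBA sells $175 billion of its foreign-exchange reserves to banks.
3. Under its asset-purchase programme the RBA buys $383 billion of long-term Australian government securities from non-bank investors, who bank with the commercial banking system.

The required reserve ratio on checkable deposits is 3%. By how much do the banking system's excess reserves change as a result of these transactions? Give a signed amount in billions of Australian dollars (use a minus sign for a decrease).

+$36.46 billion

Currency withdrawal $165 billion: reserves −$165B, deposits −$165B.
FX sale $175 billion: reserves −$175B, deposits 0.
Asset purchase (from non-banks) $383 billion: reserves +$383B, deposits +$383B.
Totals: Δreserves = +$43B, Δdeposits = +$218B.
Δrequired reserves = 3% × +$218B = +$6.54B.
Δexcess reserves = Δreserves − Δrequired = +$43B − (+$6.54B) = +$36.46 billion.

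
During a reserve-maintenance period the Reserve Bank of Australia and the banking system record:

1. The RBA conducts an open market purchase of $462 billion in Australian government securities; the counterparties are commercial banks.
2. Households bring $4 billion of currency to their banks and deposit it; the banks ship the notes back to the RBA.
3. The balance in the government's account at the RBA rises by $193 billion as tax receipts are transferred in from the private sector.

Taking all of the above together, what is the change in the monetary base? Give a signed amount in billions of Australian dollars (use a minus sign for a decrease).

+$269 billion

OMO purchase (from banks) $462 billion: RBA balance sheet expands → +$462B.
Currency deposit $4 billion: just a shift between currency and reserves — both are base money → 0.
Government account inflow $193 billion: reserves shift to a non-base liability → −$193B.
Net: 462 + 0 − 193 = +$269 billion.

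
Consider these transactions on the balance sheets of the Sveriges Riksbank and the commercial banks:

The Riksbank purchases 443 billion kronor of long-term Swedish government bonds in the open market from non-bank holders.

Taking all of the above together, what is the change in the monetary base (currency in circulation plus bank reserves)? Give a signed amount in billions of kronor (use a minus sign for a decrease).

Asset purchase (from non-banks) 443 billion kronor: Riksbank balance sheet expands → +443B.

+443 billion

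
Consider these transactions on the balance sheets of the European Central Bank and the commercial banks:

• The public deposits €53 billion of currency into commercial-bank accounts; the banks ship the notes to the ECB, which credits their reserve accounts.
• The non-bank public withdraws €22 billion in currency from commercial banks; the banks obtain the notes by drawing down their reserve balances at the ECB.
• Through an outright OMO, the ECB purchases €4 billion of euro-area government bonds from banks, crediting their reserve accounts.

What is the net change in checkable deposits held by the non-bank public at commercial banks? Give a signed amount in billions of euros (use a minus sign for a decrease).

ECB balance sheet:
  Assets:      Securities +€4B
  Liabilities: Bank reserves +€35B, Currency in circulation −€31B
Commercial banking system:
  Assets:      Reserves at CB +€35B, Securities −€4B
  Liabilities: Checkable deposits +€31B
So the change in checkable deposits held by the non-bank public at commercial banks is +€31 billion.

+€31 billion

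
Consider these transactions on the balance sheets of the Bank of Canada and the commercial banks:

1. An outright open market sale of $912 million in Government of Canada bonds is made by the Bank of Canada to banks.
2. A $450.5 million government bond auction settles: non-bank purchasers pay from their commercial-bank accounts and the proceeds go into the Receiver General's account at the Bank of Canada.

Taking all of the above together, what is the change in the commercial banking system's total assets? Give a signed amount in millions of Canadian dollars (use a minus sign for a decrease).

OMO sale (to banks) $912 million: just an asset swap on bank balance sheets → 0.
Government account inflow $450.5 million: bank balance sheets shrink → −$450.5M.
Net: 0 − 450.5 = -$450.5 million.

-$450.5 million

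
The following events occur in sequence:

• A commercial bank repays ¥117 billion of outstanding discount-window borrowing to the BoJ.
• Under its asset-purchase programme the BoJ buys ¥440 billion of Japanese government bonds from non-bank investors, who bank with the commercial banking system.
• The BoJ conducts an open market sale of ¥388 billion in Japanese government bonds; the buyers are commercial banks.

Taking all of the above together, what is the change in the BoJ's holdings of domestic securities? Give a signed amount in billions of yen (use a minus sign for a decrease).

BoJ balance sheet:
  Assets:      Securities +¥52B, Loans to banks −¥117B
  Liabilities: Bank reserves −¥65B
So the change in the BoJ's holdings of domestic securities is +¥52 billion.

+¥52 billion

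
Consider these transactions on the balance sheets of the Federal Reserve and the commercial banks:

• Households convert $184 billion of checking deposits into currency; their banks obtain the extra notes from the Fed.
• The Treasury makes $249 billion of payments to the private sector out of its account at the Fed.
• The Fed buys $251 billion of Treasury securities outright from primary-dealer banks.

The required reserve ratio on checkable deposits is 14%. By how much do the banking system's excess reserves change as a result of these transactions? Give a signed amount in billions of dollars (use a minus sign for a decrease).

+$306.9 billion

Currency withdrawal $184 billion: reserves −$184B, deposits −$184B.
Government spending $249 billion: reserves +$249B, deposits +$249B.
OMO purchase (from banks) $251 billion: reserves +$251B, deposits 0.
Totals: Δreserves = +$316B, Δdeposits = +$65B.
Δrequired reserves = 14% × +$65B = +$9.1B.
Δexcess reserves = Δreserves − Δrequired = +$316B − (+$9.1B) = +$306.9 billion.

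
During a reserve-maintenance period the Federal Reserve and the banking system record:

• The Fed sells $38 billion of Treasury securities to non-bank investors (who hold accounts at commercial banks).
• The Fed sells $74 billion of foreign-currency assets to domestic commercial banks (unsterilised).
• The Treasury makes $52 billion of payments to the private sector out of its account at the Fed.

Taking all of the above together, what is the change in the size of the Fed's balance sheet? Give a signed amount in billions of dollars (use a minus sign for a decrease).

-$112 billion

Fed balance sheet:
  Assets:      Securities −$38B, Foreign assets −$74B
  Liabilities: Bank reserves −$60B, Government deposits −$52B
Change in total Fed assets = -$112 billion.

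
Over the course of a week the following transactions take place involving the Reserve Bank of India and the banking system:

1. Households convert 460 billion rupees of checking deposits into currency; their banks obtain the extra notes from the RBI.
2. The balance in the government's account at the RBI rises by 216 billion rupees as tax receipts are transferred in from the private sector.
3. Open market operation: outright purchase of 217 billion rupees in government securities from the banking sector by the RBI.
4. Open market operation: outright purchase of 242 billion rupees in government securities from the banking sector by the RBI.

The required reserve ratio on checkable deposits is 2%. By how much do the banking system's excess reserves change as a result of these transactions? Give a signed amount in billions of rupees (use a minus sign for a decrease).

-203.48 billion

Currency withdrawal 460 billion rupees: reserves −460B, deposits −460B.
Government account inflow 216 billion rupees: reserves −216B, deposits −216B.
OMO purchase (from banks) 217 billion rupees: reserves +217B, deposits 0.
OMO purchase (from banks) 242 billion rupees: reserves +242B, deposits 0.
Totals: Δreserves = −217B, Δdeposits = −676B.
Δrequired reserves = 2% × −676B = −13.52B.
Δexcess reserves = Δreserves − Δrequired = −217B − (−13.52B) = -203.48 billion.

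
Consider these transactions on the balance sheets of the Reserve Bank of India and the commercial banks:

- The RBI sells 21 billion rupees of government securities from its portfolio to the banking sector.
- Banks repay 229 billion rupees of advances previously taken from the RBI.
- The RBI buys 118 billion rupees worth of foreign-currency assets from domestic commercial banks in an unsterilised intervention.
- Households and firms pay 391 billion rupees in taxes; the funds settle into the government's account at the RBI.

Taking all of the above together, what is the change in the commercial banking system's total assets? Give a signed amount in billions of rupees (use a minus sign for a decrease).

-620 billion

RBI balance sheet:
  Assets:      Securities −21B, Loans to banks −229B, Foreign assets +118B
  Liabilities: Bank reserves −523B, Government deposits +391B
Commercial banking system:
  Assets:      Reserves at CB −523B, Securities +21B, Foreign assets −118B
  Liabilities: Checkable deposits −391B, Borrowings from CB −229B
Change in total bank assets = -620 billion.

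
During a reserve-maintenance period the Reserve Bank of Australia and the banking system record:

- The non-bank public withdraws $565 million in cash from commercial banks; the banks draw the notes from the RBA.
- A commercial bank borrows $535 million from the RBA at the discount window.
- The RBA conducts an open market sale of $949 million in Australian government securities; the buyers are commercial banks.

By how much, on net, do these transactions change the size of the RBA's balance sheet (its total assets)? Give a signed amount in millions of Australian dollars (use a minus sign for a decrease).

-$414 million

Currency withdrawal $565 million: only the composition of liabilities changes → 0.
Discount-window loan $535 million: an RBA asset is acquired → +$535M.
OMO sale (to banks) $949 million: an RBA asset is shed → −$949M.
Net: 0 + 535 − 949 = -$414 million.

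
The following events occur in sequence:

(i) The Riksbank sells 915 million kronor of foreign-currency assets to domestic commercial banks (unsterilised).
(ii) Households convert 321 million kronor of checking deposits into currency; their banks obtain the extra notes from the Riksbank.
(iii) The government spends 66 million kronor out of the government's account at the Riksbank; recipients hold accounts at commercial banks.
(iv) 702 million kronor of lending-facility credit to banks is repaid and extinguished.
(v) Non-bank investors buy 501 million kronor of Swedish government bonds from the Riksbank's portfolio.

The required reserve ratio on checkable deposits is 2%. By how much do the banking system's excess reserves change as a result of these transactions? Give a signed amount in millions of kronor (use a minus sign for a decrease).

-2357.88 million

FX sale 915 million kronor: reserves −915M, deposits 0.
Currency withdrawal 321 million kronor: reserves −321M, deposits −321M.
Government spending 66 million kronor: reserves +66M, deposits +66M.
Discount-window repayment 702 million kronor: reserves −702M, deposits 0.
Asset sale (to non-banks) 501 million kronor: reserves −501M, deposits −501M.
Totals: Δreserves = −2373M, Δdeposits = −756M.
Δrequired reserves = 2% × −756M = −15.12M.
Δexcess reserves = Δreserves − Δrequired = −2373M − (−15.12M) = -2357.88 million.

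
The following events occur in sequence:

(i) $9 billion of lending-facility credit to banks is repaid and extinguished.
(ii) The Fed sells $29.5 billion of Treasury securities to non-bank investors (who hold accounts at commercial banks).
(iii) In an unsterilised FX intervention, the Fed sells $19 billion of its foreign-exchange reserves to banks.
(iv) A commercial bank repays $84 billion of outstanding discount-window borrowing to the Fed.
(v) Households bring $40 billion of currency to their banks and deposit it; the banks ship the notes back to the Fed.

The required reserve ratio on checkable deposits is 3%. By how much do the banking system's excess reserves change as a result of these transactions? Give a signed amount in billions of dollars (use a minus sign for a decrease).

Discount-window repayment $9 billion: reserves −$9B, deposits 0.
Asset sale (to non-banks) $29.5 billion: reserves −$29.5B, deposits −$29.5B.
FX sale $19 billion: reserves −$19B, deposits 0.
Discount-window repayment $84 billion: reserves −$84B, deposits 0.
Currency deposit $40 billion: reserves +$40B, deposits +$40B.
Totals: Δreserves = −$101.5B, Δdeposits = +$10.5B.
Δrequired reserves = 3% × +$10.5B = +$0.315B.
Δexcess reserves = Δreserves − Δrequired = −$101.5B − (+$0.315B) = -$101.815 billion.

-$101.815 billion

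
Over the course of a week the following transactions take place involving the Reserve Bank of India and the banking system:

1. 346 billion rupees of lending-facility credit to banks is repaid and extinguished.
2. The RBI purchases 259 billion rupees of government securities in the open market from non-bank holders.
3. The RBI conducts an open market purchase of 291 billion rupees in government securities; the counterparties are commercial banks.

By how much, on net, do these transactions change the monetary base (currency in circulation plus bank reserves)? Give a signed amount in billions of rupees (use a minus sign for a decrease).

RBI balance sheet:
  Assets:      Securities +550B, Loans to banks −346B
  Liabilities: Bank reserves +204B
Monetary base = currency + reserves: 0 + (+204B) = +204 billion.

+204 billion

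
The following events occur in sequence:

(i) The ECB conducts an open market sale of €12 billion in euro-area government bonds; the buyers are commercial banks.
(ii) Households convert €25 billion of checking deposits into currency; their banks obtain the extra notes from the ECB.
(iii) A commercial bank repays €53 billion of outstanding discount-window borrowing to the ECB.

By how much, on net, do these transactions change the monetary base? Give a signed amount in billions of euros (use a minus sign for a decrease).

-€65 billion

OMO sale (to banks) €12 billion: ECB balance sheet contracts → −€12B.
Currency withdrawal €25 billion: just a shift between currency and reserves — both are base money → 0.
Discount-window repayment €53 billion: ECB balance sheet contracts → −€53B.
Net: −12 + 0 − 53 = -€65 billion.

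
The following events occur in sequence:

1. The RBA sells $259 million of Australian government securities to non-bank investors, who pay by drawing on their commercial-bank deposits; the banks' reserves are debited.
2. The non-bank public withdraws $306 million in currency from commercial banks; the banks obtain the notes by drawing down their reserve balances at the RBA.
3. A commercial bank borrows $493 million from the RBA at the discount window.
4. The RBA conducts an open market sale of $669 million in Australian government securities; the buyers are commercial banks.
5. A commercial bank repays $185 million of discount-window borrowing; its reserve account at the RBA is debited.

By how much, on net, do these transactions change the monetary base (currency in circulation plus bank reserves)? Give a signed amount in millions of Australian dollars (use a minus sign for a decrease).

Asset sale (to non-banks) $259 million: RBA balance sheet contracts → −$259M.
Currency withdrawal $306 million: just a shift between currency and reserves — both are base money → 0.
Discount-window loan $493 million: RBA balance sheet expands → +$493M.
OMO sale (to banks) $669 million: RBA balance sheet contracts → −$669M.
Discount-window repayment $185 million: RBA balance sheet contracts → −$185M.
Net: −259 + 0 + 493 − 669 − 185 = -$620 million.

-$620 million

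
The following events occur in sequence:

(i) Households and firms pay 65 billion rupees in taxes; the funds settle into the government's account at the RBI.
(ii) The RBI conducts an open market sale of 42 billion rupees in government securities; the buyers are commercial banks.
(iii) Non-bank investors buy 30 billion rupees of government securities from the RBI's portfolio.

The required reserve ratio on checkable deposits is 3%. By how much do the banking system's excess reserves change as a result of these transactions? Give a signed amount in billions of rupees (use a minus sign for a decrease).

Government account inflow 65 billion rupees: reserves −65B, deposits −65B.
OMO sale (to banks) 42 billion rupees: reserves −42B, deposits 0.
Asset sale (to non-banks) 30 billion rupees: reserves −30B, deposits −30B.
Totals: Δreserves = −137B, Δdeposits = −95B.
Δrequired reserves = 3% × −95B = −2.85B.
Δexcess reserves = Δreserves − Δrequired = −137B − (−2.85B) = -134.15 billion.

-134.15 billion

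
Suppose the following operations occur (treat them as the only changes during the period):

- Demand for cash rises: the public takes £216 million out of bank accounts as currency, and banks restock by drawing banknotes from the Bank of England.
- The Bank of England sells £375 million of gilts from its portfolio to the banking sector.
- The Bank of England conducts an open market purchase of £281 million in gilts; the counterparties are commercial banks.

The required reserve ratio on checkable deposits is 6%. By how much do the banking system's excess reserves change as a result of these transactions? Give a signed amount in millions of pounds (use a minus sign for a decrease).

-£297.04 million

Currency withdrawal £216 million: reserves −£216M, deposits −£216M.
OMO sale (to banks) £375 million: reserves −£375M, deposits 0.
OMO purchase (from banks) £281 million: reserves +£281M, deposits 0.
Totals: Δreserves = −£310M, Δdeposits = −£216M.
Δrequired reserves = 6% × −£216M = −£12.96M.
Δexcess reserves = Δreserves − Δrequired = −£310M − (−£12.96M) = -£297.04 million.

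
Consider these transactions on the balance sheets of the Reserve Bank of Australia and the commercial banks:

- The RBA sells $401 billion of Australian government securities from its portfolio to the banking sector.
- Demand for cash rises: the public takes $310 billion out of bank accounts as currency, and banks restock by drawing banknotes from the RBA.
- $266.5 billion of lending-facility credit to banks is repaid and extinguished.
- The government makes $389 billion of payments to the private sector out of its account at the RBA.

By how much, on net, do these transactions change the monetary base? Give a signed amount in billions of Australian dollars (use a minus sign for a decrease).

OMO sale (to banks) $401 billion: RBA balance sheet contracts → −$401B.
Currency withdrawal $310 billion: just a shift between currency and reserves — both are base money → 0.
Discount-window repayment $266.5 billion: RBA balance sheet contracts → −$266.5B.
Government spending $389 billion: a non-base liability converts back to reserves → +$389B.
Net: −401 + 0 − 266.5 + 389 = -$278.5 billion.

-$278.5 billion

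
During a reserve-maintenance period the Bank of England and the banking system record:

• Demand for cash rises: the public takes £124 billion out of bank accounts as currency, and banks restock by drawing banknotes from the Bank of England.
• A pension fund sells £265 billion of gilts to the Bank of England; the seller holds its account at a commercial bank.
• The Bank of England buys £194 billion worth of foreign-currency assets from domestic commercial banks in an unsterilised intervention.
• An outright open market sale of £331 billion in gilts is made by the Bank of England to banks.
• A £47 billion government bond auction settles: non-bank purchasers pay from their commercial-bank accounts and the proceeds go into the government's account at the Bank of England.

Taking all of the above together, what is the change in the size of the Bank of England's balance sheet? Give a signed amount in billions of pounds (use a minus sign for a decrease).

Currency withdrawal £124 billion: only the composition of liabilities changes → 0.
Asset purchase (from non-banks) £265 billion: a Bank of England asset is acquired → +£265B.
FX purchase £194 billion: a Bank of England asset is acquired → +£194B.
OMO sale (to banks) £331 billion: a Bank of England asset is shed → −£331B.
Government account inflow £47 billion: only the composition of liabilities changes → 0.
Net: 0 + 265 + 194 − 331 + 0 = +£128 billion.

+£128 billion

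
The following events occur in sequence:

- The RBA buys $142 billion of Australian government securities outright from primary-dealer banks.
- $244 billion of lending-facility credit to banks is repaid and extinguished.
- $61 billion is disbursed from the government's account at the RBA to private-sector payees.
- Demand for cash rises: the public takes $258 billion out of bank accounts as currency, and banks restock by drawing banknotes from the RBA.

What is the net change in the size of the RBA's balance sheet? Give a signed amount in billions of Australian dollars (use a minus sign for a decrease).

-$102 billion

RBA balance sheet:
  Assets:      Securities +$142B, Loans to banks −$244B
  Liabilities: Bank reserves −$299B, Currency in circulation +$258B, Government deposits −$61B
Commercial banking system:
  Assets:      Reserves at CB −$299B, Securities −$142B
  Liabilities: Checkable deposits −$197B, Borrowings from CB −$244B
Change in total RBA assets = -$102 billion.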